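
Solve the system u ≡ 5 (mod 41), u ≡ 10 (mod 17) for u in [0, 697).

333

41⁻¹ mod 17: 41*5 ≡ 1 (mod 17), so 41⁻¹ ≡ 5.
u = 5 + 41*((10 − 5)*5 mod 17) = 5 + 41*8 = 333.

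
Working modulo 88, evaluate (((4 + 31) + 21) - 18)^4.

4 + 31 = 35
35 + 21 = 56
56 - 18 = 38
(38)^4 ≡ 64 (mod 88)

64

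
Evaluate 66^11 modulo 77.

33

66^1 ≡ 66 (mod 77)
66^2 ≡ 66^2 = 4356 ≡ 44 (mod 77)
66^4 ≡ 44^2 = 1936 ≡ 11 (mod 77)
66^8 ≡ 11^2 = 121 ≡ 44 (mod 77)
66^11 = 66^8 * 66^2 * 66^1 ≡ 44 * 44 * 66 (mod 77).
Accumulate the product:
44 * 44 = 1936 ≡ 11
11 * 66 = 726 ≡ 33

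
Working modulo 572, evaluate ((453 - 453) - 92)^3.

376

453 - 453 = 0
0 - 92 = -92 ≡ 480 (mod 572)
(480)^3 ≡ 376 (mod 572)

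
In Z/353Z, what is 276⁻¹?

Apply the Euclidean algorithm and back-substitute:
353 = 1×276 + 77
276 = 3×77 + 45
77 = 1×45 + 32
45 = 1×32 + 13
32 = 2×13 + 6
13 = 2×6 + 1
6 = 6×1 + 0
gcd(276, 353) = 1, so the inverse exists.
Bézout: 1 = −43×353 + 55×276.
So 276⁻¹ ≡ 55 (mod 353).

55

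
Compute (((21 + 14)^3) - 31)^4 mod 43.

4

21 + 14 = 35
(35)^3 ≡ 4 (mod 43)
4 - 31 = -27 ≡ 16 (mod 43)
(16)^4 ≡ 4 (mod 43)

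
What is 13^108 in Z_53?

47

By square-and-multiply:
13^1 ≡ 13 (mod 53)
13^2 ≡ 13^2 = 169 ≡ 10 (mod 53)
13^4 ≡ 10^2 = 100 ≡ 47 (mod 53)
13^8 ≡ 47^2 = 2209 ≡ 36 (mod 53)
13^16 ≡ 36^2 = 1296 ≡ 24 (mod 53)
13^32 ≡ 24^2 = 576 ≡ 46 (mod 53)
13^64 ≡ 46^2 = 2116 ≡ 49 (mod 53)
13^108 = 13^64 × 13^32 × 13^8 × 13^4 ≡ 49 × 46 × 36 × 47 (mod 53).
Accumulate the product:
49 × 46 = 2254 ≡ 28
28 × 36 = 1008 ≡ 1
1 × 47 = 47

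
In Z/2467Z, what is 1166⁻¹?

201

2467 = 2*1166 + 135
1166 = 8*135 + 86
135 = 1*86 + 49
86 = 1*49 + 37
49 = 1*37 + 12
37 = 3*12 + 1
12 = 12*1 + 0
gcd(1166, 2467) = 1, so the inverse exists.
Back-substitute for 1:
1 = 1*37 − 3*12
  = −3*49 + 4*37
  = 4*86 − 7*49
  = −7*135 + 11*86
  = 11*1166 − 95*135
  = −95*2467 + 201*1166
So 1166⁻¹ ≡ 201 (mod 2467).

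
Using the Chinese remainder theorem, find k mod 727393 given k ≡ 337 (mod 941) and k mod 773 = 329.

941⁻¹ mod 773: 941×750 ≡ 1 (mod 773), so 941⁻¹ ≡ 750.
k = 337 + 941×((329 − 337)×750 mod 773) = 337 + 941×184 = 173481.

173481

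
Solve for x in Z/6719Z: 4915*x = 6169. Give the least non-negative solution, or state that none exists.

410

gcd(4915, 6719) = 1, so a unique solution mod 6719 exists.
4915⁻¹ ≡ 3542 (mod 6719).
x ≡ 3542*6169 ≡ 410 (mod 6719).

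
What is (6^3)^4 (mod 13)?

1

(6)^3 ≡ 8 (mod 13)
(8)^4 ≡ 1 (mod 13)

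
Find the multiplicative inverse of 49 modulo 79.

50

By the extended Euclidean algorithm:
79 = 1·49 + 30
49 = 1·30 + 19
30 = 1·19 + 11
19 = 1·11 + 8
11 = 1·8 + 3
8 = 2·3 + 2
3 = 1·2 + 1
2 = 2·1 + 0
gcd(49, 79) = 1, so the inverse exists.
Bézout: 1 = 18·79 − 29·49.
So 49⁻¹ ≡ −29 ≡ 50 (mod 79).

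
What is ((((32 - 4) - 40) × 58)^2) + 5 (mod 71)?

59

32 - 4 = 28
28 - 40 = -12 ≡ 59 (mod 71)
59 × 58 = 3422 ≡ 14 (mod 71)
(14)^2 ≡ 54 (mod 71)
54 + 5 = 59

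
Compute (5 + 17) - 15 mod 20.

5 + 17 = 22 ≡ 2 (mod 20)
2 - 15 = -13 ≡ 7 (mod 20)

7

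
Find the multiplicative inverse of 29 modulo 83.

83 = 2×29 + 25
29 = 1×25 + 4
25 = 6×4 + 1
4 = 4×1 + 0
gcd(29, 83) = 1, so the inverse exists.
Back-substitute for 1:
1 = 1×25 − 6×4
  = −6×29 + 7×25
  = 7×83 − 20×29
So 29⁻¹ ≡ −20 ≡ 63 (mod 83).

63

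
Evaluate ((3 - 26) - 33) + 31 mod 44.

3 - 26 = -23 ≡ 21 (mod 44)
21 - 33 = -12 ≡ 32 (mod 44)
32 + 31 = 63 ≡ 19 (mod 44)

19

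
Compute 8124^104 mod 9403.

Using repeated squaring:
104 in binary is 1101000, i.e. 104 = 64 + 32 + 8.
8124^1 ≡ 8124 (mod 9403)
8124^2 ≡ 8124^2 = 65999376 ≡ 9122 (mod 9403)
8124^4 ≡ 9122^2 = 83210884 ≡ 3737 (mod 9403)
8124^8 ≡ 3737^2 = 13965169 ≡ 1714 (mod 9403)
8124^16 ≡ 1714^2 = 2937796 ≡ 4060 (mod 9403)
8124^32 ≡ 4060^2 = 16483600 ≡ 141 (mod 9403)
8124^64 ≡ 141^2 = 19881 ≡ 1075 (mod 9403)
8124^104 = 8124^64 · 8124^32 · 8124^8 ≡ 1075 · 141 · 1714 (mod 9403).
Accumulate the product:
1075 · 141 = 151575 ≡ 1127
1127 · 1714 = 1931678 ≡ 4063

4063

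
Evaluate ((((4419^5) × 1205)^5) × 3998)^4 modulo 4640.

(4419)^5 ≡ 3059 (mod 4640)
3059 × 1205 = 3686095 ≡ 1935 (mod 4640)
(1935)^5 ≡ 495 (mod 4640)
495 × 3998 = 1979010 ≡ 2370 (mod 4640)
(2370)^4 ≡ 4560 (mod 4640)

4560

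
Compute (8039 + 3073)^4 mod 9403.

8039 + 3073 = 11112 ≡ 1709 (mod 9403)
(1709)^4 ≡ 3650 (mod 9403)

3650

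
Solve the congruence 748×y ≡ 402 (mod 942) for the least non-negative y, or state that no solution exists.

231

gcd(748, 942) = 2, and 2 | 402, so solutions exist.
Divide through by 2: 374×y ≡ 201 (mod 471).
374⁻¹ ≡ 437 (mod 471).
y ≡ 437×201 ≡ 231 (mod 471).
The smallest non-negative solution is y = 231.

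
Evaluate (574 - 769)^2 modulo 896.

574 - 769 = -195 ≡ 701 (mod 896)
(701)^2 ≡ 393 (mod 896)

393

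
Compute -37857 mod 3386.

-37857 = -12*3386 + 2775, so -37857 ≡ 2775 (mod 3386).

2775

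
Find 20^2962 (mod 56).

8

2962 in binary is 101110010010, i.e. 2962 = 2048 + 512 + 256 + 128 + 16 + 2.
20^1 ≡ 20 (mod 56)
20^2 ≡ 20^2 = 400 ≡ 8 (mod 56)
20^4 ≡ 8^2 = 64 ≡ 8 (mod 56)
20^8 ≡ 8^2 = 64 ≡ 8 (mod 56)
20^16 ≡ 8^2 = 64 ≡ 8 (mod 56)
20^32 ≡ 8^2 = 64 ≡ 8 (mod 56)
20^64 ≡ 8^2 = 64 ≡ 8 (mod 56)
20^128 ≡ 8^2 = 64 ≡ 8 (mod 56)
20^256 ≡ 8^2 = 64 ≡ 8 (mod 56)
20^512 ≡ 8^2 = 64 ≡ 8 (mod 56)
20^1024 ≡ 8^2 = 64 ≡ 8 (mod 56)
20^2048 ≡ 8^2 = 64 ≡ 8 (mod 56)
20^2962 = 20^2048 · 20^512 · 20^256 · 20^128 · 20^16 · 20^2 ≡ 8 · 8 · 8 · 8 · 8 · 8 (mod 56).
Accumulate the product:
8 · 8 = 64 ≡ 8
8 · 8 = 64 ≡ 8
8 · 8 = 64 ≡ 8
8 · 8 = 64 ≡ 8
8 · 8 = 64 ≡ 8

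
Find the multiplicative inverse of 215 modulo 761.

492

Apply the Euclidean algorithm and back-substitute:
761 = 3*215 + 116
215 = 1*116 + 99
116 = 1*99 + 17
99 = 5*17 + 14
17 = 1*14 + 3
14 = 4*3 + 2
3 = 1*2 + 1
2 = 2*1 + 0
gcd(215, 761) = 1, so the inverse exists.
Back-substitute for 1:
1 = 1*3 − 1*2
  = −1*14 + 5*3
  = 5*17 − 6*14
  = −6*99 + 35*17
  = 35*116 − 41*99
  = −41*215 + 76*116
  = 76*761 − 269*215
So 215⁻¹ ≡ −269 ≡ 492 (mod 761).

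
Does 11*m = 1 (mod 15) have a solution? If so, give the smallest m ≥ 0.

gcd(11, 15) = 1, so a unique solution mod 15 exists.
11⁻¹ ≡ 11 (mod 15).
m ≡ 11*1 ≡ 11 (mod 15).

11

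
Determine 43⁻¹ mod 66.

43

66 = 1×43 + 23
43 = 1×23 + 20
23 = 1×20 + 3
20 = 6×3 + 2
3 = 1×2 + 1
2 = 2×1 + 0
gcd(43, 66) = 1, so the inverse exists.
Bézout: 1 = 15×66 − 23×43.
So 43⁻¹ ≡ −23 ≡ 43 (mod 66).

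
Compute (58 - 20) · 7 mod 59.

58 - 20 = 38
38 · 7 = 266 ≡ 30 (mod 59)

30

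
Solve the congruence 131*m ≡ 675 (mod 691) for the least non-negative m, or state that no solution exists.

79

gcd(131, 691) = 1, so a unique solution mod 691 exists.
131⁻¹ ≡ 211 (mod 691).
m ≡ 211*675 ≡ 79 (mod 691).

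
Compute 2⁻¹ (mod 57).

By the extended Euclidean algorithm:
57 = 28·2 + 1
2 = 2·1 + 0
gcd(2, 57) = 1, so the inverse exists.
Bézout: 1 = 1·57 − 28·2.
So 2⁻¹ ≡ −28 ≡ 29 (mod 57).

29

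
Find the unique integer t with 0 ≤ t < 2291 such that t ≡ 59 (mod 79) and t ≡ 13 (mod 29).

79⁻¹ mod 29: 79*18 ≡ 1 (mod 29), so 79⁻¹ ≡ 18.
t = 59 + 79*((13 − 59)*18 mod 29) = 59 + 79*13 = 1086.

1086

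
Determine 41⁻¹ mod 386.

113

Apply the Euclidean algorithm and back-substitute:
386 = 9×41 + 17
41 = 2×17 + 7
17 = 2×7 + 3
7 = 2×3 + 1
3 = 3×1 + 0
gcd(41, 386) = 1, so the inverse exists.
Back-substitute for 1:
1 = 1×7 − 2×3
  = −2×17 + 5×7
  = 5×41 − 12×17
  = −12×386 + 113×41
So 41⁻¹ ≡ 113 (mod 386).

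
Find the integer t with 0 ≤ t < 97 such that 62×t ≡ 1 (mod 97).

36

97 = 1*62 + 35
62 = 1*35 + 27
35 = 1*27 + 8
27 = 3*8 + 3
8 = 2*3 + 2
3 = 1*2 + 1
2 = 2*1 + 0
gcd(62, 97) = 1, so the inverse exists.
Bézout: 1 = −23*97 + 36*62.
So 62⁻¹ ≡ 36 (mod 97).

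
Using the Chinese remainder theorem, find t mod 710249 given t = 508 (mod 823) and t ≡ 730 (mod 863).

823⁻¹ mod 863: 823·151 ≡ 1 (mod 863), so 823⁻¹ ≡ 151.
t = 508 + 823·((730 − 508)·151 mod 863) = 508 + 823·728 = 599652.
Check: 599652 mod 823 = 508, 599652 mod 863 = 730. ✓

599652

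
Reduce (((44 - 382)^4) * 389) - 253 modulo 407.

115

44 - 382 = -338 ≡ 69 (mod 407)
(69)^4 ≡ 70 (mod 407)
70 * 389 = 27230 ≡ 368 (mod 407)
368 - 253 = 115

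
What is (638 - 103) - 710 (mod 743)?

638 - 103 = 535
535 - 710 = -175 ≡ 568 (mod 743)

568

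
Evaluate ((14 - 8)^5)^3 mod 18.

0

14 - 8 = 6
(6)^5 ≡ 0 (mod 18)
(0)^3 ≡ 0 (mod 18)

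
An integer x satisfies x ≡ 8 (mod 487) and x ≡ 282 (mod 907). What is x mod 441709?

149030

487⁻¹ mod 907: 487×352 ≡ 1 (mod 907), so 487⁻¹ ≡ 352.
x = 8 + 487×((282 − 8)×352 mod 907) = 8 + 487×306 = 149030.
Check: 149030 mod 487 = 8, 149030 mod 907 = 282. ✓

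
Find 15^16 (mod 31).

15^1 ≡ 15 (mod 31)
15^2 ≡ 15^2 = 225 ≡ 8 (mod 31)
15^4 ≡ 8^2 = 64 ≡ 2 (mod 31)
15^8 ≡ 2^2 = 4 (mod 31)
15^16 ≡ 4^2 = 16 (mod 31)
So 15^16 ≡ 16 (mod 31).

16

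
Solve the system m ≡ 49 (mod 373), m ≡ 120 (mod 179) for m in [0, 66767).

373⁻¹ mod 179: 373×12 ≡ 1 (mod 179), so 373⁻¹ ≡ 12.
m = 49 + 373×((120 − 49)×12 mod 179) = 49 + 373×136 = 50777.

50777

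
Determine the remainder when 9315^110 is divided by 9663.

Compute successive squares:
110 in binary is 1101110, i.e. 110 = 64 + 32 + 8 + 4 + 2.
9315^1 ≡ 9315 (mod 9663)
9315^2 ≡ 9315^2 = 86769225 ≡ 5148 (mod 9663)
9315^4 ≡ 5148^2 = 26501904 ≡ 5958 (mod 9663)
9315^8 ≡ 5958^2 = 35497764 ≡ 5565 (mod 9663)
9315^16 ≡ 5565^2 = 30969225 ≡ 8973 (mod 9663)
9315^32 ≡ 8973^2 = 80514729 ≡ 2613 (mod 9663)
9315^64 ≡ 2613^2 = 6827769 ≡ 5691 (mod 9663)
9315^110 = 9315^64 × 9315^32 × 9315^8 × 9315^4 × 9315^2 ≡ 5691 × 2613 × 5565 × 5958 × 5148 (mod 9663).
Accumulate the product:
5691 × 2613 = 14870583 ≡ 8889
8889 × 5565 = 49467285 ≡ 2388
2388 × 5958 = 14227704 ≡ 3768
3768 × 5148 = 19397664 ≡ 4023

4023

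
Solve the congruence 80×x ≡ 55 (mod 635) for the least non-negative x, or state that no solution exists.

88

gcd(80, 635) = 5, and 5 | 55, so solutions exist.
Divide through by 5: 16×x ≡ 11 mod 127.
16⁻¹ ≡ 8 (mod 127).
x ≡ 8×11 ≡ 88 (mod 127).
The smallest non-negative solution is x = 88.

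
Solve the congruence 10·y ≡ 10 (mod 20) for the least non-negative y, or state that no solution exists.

1

gcd(10, 20) = 10, and 10 | 10, so solutions exist.
Divide through by 10: 1·y mod 2 = 1.
1⁻¹ ≡ 1 (mod 2).
y ≡ 1·1 ≡ 1 (mod 2).
The smallest non-negative solution is y = 1.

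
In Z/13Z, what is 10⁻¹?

4

Apply the Euclidean algorithm and back-substitute:
13 = 1·10 + 3
10 = 3·3 + 1
3 = 3·1 + 0
gcd(10, 13) = 1, so the inverse exists.
Bézout: 1 = −3·13 + 4·10.
So 10⁻¹ ≡ 4 (mod 13).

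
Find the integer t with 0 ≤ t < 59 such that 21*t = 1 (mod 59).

45

Apply the Euclidean algorithm and back-substitute:
59 = 2·21 + 17
21 = 1·17 + 4
17 = 4·4 + 1
4 = 4·1 + 0
gcd(21, 59) = 1, so the inverse exists.
Back-substitute for 1:
1 = 1·17 − 4·4
  = −4·21 + 5·17
  = 5·59 − 14·21
So 21⁻¹ ≡ −14 ≡ 45 (mod 59).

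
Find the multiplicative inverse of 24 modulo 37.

By the extended Euclidean algorithm:
37 = 1·24 + 13
24 = 1·13 + 11
13 = 1·11 + 2
11 = 5·2 + 1
2 = 2·1 + 0
gcd(24, 37) = 1, so the inverse exists.
Back-substitute for 1:
1 = 1·11 − 5·2
  = −5·13 + 6·11
  = 6·24 − 11·13
  = −11·37 + 17·24
So 24⁻¹ ≡ 17 (mod 37).

17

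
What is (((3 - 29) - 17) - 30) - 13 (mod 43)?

0

3 - 29 = -26 ≡ 17 (mod 43)
17 - 17 = 0
0 - 30 = -30 ≡ 13 (mod 43)
13 - 13 = 0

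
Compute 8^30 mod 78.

30 in binary is 11110, i.e. 30 = 16 + 8 + 4 + 2.
8^1 ≡ 8 (mod 78)
8^2 ≡ 8^2 = 64 (mod 78)
8^4 ≡ 64^2 = 4096 ≡ 40 (mod 78)
8^8 ≡ 40^2 = 1600 ≡ 40 (mod 78)
8^16 ≡ 40^2 = 1600 ≡ 40 (mod 78)
8^30 = 8^16 × 8^8 × 8^4 × 8^2 ≡ 40 × 40 × 40 × 64 (mod 78).
Accumulate the product:
40 × 40 = 1600 ≡ 40
40 × 40 = 1600 ≡ 40
40 × 64 = 2560 ≡ 64

64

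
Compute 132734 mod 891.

132734 = 148×891 + 866, so 132734 ≡ 866 (mod 891).

866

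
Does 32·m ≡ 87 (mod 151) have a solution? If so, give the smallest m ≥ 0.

gcd(32, 151) = 1, so a unique solution mod 151 exists.
32⁻¹ ≡ 118 (mod 151).
m ≡ 118·87 ≡ 149 (mod 151).

149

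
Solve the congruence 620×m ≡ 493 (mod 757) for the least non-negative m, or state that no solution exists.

234

gcd(620, 757) = 1, so a unique solution mod 757 exists.
620⁻¹ ≡ 326 (mod 757).
m ≡ 326×493 ≡ 234 (mod 757).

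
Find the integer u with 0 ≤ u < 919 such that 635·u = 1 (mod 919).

631

919 = 1·635 + 284
635 = 2·284 + 67
284 = 4·67 + 16
67 = 4·16 + 3
16 = 5·3 + 1
3 = 3·1 + 0
gcd(635, 919) = 1, so the inverse exists.
Bézout: 1 = 199·919 − 288·635.
So 635⁻¹ ≡ −288 ≡ 631 (mod 919).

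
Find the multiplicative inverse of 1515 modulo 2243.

By the extended Euclidean algorithm:
2243 = 1×1515 + 728
1515 = 2×728 + 59
728 = 12×59 + 20
59 = 2×20 + 19
20 = 1×19 + 1
19 = 19×1 + 0
gcd(1515, 2243) = 1, so the inverse exists.
Bézout: 1 = 77×2243 − 114×1515.
So 1515⁻¹ ≡ −114 ≡ 2129 (mod 2243).

2129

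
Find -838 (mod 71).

14

-838 = -12×71 + 14, so -838 ≡ 14 (mod 71).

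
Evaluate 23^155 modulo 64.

7

155 in binary is 10011011, i.e. 155 = 128 + 16 + 8 + 2 + 1.
23^1 ≡ 23 (mod 64)
23^2 ≡ 23^2 = 529 ≡ 17 (mod 64)
23^4 ≡ 17^2 = 289 ≡ 33 (mod 64)
23^8 ≡ 33^2 = 1089 ≡ 1 (mod 64)
23^16 ≡ 1^2 = 1 (mod 64)
23^32 ≡ 1^2 = 1 (mod 64)
23^64 ≡ 1^2 = 1 (mod 64)
23^128 ≡ 1^2 = 1 (mod 64)
23^155 = 23^128 × 23^16 × 23^8 × 23^2 × 23^1 ≡ 1 × 1 × 1 × 17 × 23 (mod 64).
Accumulate the product:
1 × 1 = 1
1 × 1 = 1
1 × 17 = 17
17 × 23 = 391 ≡ 7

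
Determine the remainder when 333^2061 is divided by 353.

160

2061 in binary is 100000001101, i.e. 2061 = 2048 + 8 + 4 + 1.
333^1 ≡ 333 (mod 353)
333^2 ≡ 333^2 = 110889 ≡ 47 (mod 353)
333^4 ≡ 47^2 = 2209 ≡ 91 (mod 353)
333^8 ≡ 91^2 = 8281 ≡ 162 (mod 353)
333^16 ≡ 162^2 = 26244 ≡ 122 (mod 353)
333^32 ≡ 122^2 = 14884 ≡ 58 (mod 353)
333^64 ≡ 58^2 = 3364 ≡ 187 (mod 353)
333^128 ≡ 187^2 = 34969 ≡ 22 (mod 353)
333^256 ≡ 22^2 = 484 ≡ 131 (mod 353)
333^512 ≡ 131^2 = 17161 ≡ 217 (mod 353)
333^1024 ≡ 217^2 = 47089 ≡ 140 (mod 353)
333^2048 ≡ 140^2 = 19600 ≡ 185 (mod 353)
333^2061 = 333^2048 · 333^8 · 333^4 · 333^1 ≡ 185 · 162 · 91 · 333 (mod 353).
Accumulate the product:
185 · 162 = 29970 ≡ 318
318 · 91 = 28938 ≡ 345
345 · 333 = 114885 ≡ 160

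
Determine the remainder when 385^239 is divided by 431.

77

Using repeated squaring:
239 in binary is 11101111, i.e. 239 = 128 + 64 + 32 + 8 + 4 + 2 + 1.
385^1 ≡ 385 (mod 431)
385^2 ≡ 385^2 = 148225 ≡ 392 (mod 431)
385^4 ≡ 392^2 = 153664 ≡ 228 (mod 431)
385^8 ≡ 228^2 = 51984 ≡ 264 (mod 431)
385^16 ≡ 264^2 = 69696 ≡ 305 (mod 431)
385^32 ≡ 305^2 = 93025 ≡ 360 (mod 431)
385^64 ≡ 360^2 = 129600 ≡ 300 (mod 431)
385^128 ≡ 300^2 = 90000 ≡ 352 (mod 431)
385^239 = 385^128 × 385^64 × 385^32 × 385^8 × 385^4 × 385^2 × 385^1 ≡ 352 × 300 × 360 × 264 × 228 × 392 × 385 (mod 431).
Accumulate the product:
352 × 300 = 105600 ≡ 5
5 × 360 = 1800 ≡ 76
76 × 264 = 20064 ≡ 238
238 × 228 = 54264 ≡ 389
389 × 392 = 152488 ≡ 345
345 × 385 = 132825 ≡ 77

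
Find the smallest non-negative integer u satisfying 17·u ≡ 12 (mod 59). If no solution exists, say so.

25

gcd(17, 59) = 1, so a unique solution mod 59 exists.
17⁻¹ ≡ 7 (mod 59).
u ≡ 7·12 ≡ 25 (mod 59).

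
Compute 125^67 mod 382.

67 in binary is 1000011, i.e. 67 = 64 + 2 + 1.
125^1 ≡ 125 (mod 382)
125^2 ≡ 125^2 = 15625 ≡ 345 (mod 382)
125^4 ≡ 345^2 = 119025 ≡ 223 (mod 382)
125^8 ≡ 223^2 = 49729 ≡ 69 (mod 382)
125^16 ≡ 69^2 = 4761 ≡ 177 (mod 382)
125^32 ≡ 177^2 = 31329 ≡ 5 (mod 382)
125^64 ≡ 5^2 = 25 (mod 382)
125^67 = 125^64 * 125^2 * 125^1 ≡ 25 * 345 * 125 (mod 382).
Accumulate the product:
25 * 345 = 8625 ≡ 221
221 * 125 = 27625 ≡ 121

121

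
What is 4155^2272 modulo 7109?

4110

Using repeated squaring:
4155^1 ≡ 4155 (mod 7109)
4155^2 ≡ 4155^2 = 17264025 ≡ 3373 (mod 7109)
4155^4 ≡ 3373^2 = 11377129 ≡ 2729 (mod 7109)
4155^8 ≡ 2729^2 = 7447441 ≡ 4318 (mod 7109)
4155^16 ≡ 4318^2 = 18645124 ≡ 5326 (mod 7109)
4155^32 ≡ 5326^2 = 28366276 ≡ 1366 (mod 7109)
4155^64 ≡ 1366^2 = 1865956 ≡ 3398 (mod 7109)
4155^128 ≡ 3398^2 = 11546404 ≡ 1388 (mod 7109)
4155^256 ≡ 1388^2 = 1926544 ≡ 5 (mod 7109)
4155^512 ≡ 5^2 = 25 (mod 7109)
4155^1024 ≡ 25^2 = 625 (mod 7109)
4155^2048 ≡ 625^2 = 390625 ≡ 6739 (mod 7109)
4155^2272 = 4155^2048 · 4155^128 · 4155^64 · 4155^32 ≡ 6739 · 1388 · 3398 · 1366 (mod 7109).
Accumulate the product:
6739 · 1388 = 9353732 ≡ 5397
5397 · 3398 = 18339006 ≡ 4895
4895 · 1366 = 6686570 ≡ 4110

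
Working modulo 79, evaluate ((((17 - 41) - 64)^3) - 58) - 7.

17 - 41 = -24 ≡ 55 (mod 79)
55 - 64 = -9 ≡ 70 (mod 79)
(70)^3 ≡ 61 (mod 79)
61 - 58 = 3
3 - 7 = -4 ≡ 75 (mod 79)

75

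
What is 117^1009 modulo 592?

117

1009 in binary is 1111110001, i.e. 1009 = 512 + 256 + 128 + 64 + 32 + 16 + 1.
117^1 ≡ 117 (mod 592)
117^2 ≡ 117^2 = 13689 ≡ 73 (mod 592)
117^4 ≡ 73^2 = 5329 ≡ 1 (mod 592)
117^8 ≡ 1^2 = 1 (mod 592)
117^16 ≡ 1^2 = 1 (mod 592)
117^32 ≡ 1^2 = 1 (mod 592)
117^64 ≡ 1^2 = 1 (mod 592)
117^128 ≡ 1^2 = 1 (mod 592)
117^256 ≡ 1^2 = 1 (mod 592)
117^512 ≡ 1^2 = 1 (mod 592)
117^1009 = 117^512 * 117^256 * 117^128 * 117^64 * 117^32 * 117^16 * 117^1 ≡ 1 * 1 * 1 * 1 * 1 * 1 * 117 (mod 592).
Accumulate the product:
1 * 1 = 1
1 * 1 = 1
1 * 1 = 1
1 * 1 = 1
1 * 1 = 1
1 * 117 = 117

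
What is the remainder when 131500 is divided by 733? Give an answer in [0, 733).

131500 = 179·733 + 293, so 131500 ≡ 293 (mod 733).

293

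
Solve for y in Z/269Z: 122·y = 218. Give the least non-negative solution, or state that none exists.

187

gcd(122, 269) = 1, so a unique solution mod 269 exists.
122⁻¹ ≡ 86 (mod 269).
y ≡ 86·218 ≡ 187 (mod 269).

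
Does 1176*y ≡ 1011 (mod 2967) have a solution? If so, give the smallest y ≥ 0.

gcd(1176, 2967) = 3, and 3 | 1011, so solutions exist.
Divide through by 3: 392*y mod 989 = 337.
392⁻¹ ≡ 714 (mod 989).
y ≡ 714*337 ≡ 291 (mod 989).
The smallest non-negative solution is y = 291.

291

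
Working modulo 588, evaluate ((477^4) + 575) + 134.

262

(477)^4 ≡ 141 (mod 588)
141 + 575 = 716 ≡ 128 (mod 588)
128 + 134 = 262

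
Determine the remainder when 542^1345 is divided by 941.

Using repeated squaring:
542^1 ≡ 542 (mod 941)
542^2 ≡ 542^2 = 293764 ≡ 172 (mod 941)
542^4 ≡ 172^2 = 29584 ≡ 413 (mod 941)
542^8 ≡ 413^2 = 170569 ≡ 248 (mod 941)
542^16 ≡ 248^2 = 61504 ≡ 339 (mod 941)
542^32 ≡ 339^2 = 114921 ≡ 119 (mod 941)
542^64 ≡ 119^2 = 14161 ≡ 46 (mod 941)
542^128 ≡ 46^2 = 2116 ≡ 234 (mod 941)
542^256 ≡ 234^2 = 54756 ≡ 178 (mod 941)
542^512 ≡ 178^2 = 31684 ≡ 631 (mod 941)
542^1024 ≡ 631^2 = 398161 ≡ 118 (mod 941)
542^1345 = 542^1024 · 542^256 · 542^64 · 542^1 ≡ 118 · 178 · 46 · 542 (mod 941).
Accumulate the product:
118 · 178 = 21004 ≡ 302
302 · 46 = 13892 ≡ 718
718 · 542 = 389156 ≡ 523

523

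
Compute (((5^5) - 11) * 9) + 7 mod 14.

(5)^5 ≡ 3 (mod 14)
3 - 11 = -8 ≡ 6 (mod 14)
6 * 9 = 54 ≡ 12 (mod 14)
12 + 7 = 19 ≡ 5 (mod 14)

5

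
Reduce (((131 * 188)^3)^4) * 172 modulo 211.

95

131 * 188 = 24628 ≡ 152 (mod 211)
(152)^3 ≡ 135 (mod 211)
(135)^4 ≡ 122 (mod 211)
122 * 172 = 20984 ≡ 95 (mod 211)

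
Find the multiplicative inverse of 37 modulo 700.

473

700 = 18*37 + 34
37 = 1*34 + 3
34 = 11*3 + 1
3 = 3*1 + 0
gcd(37, 700) = 1, so the inverse exists.
Back-substitute for 1:
1 = 1*34 − 11*3
  = −11*37 + 12*34
  = 12*700 − 227*37
So 37⁻¹ ≡ −227 ≡ 473 (mod 700).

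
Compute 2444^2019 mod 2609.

457

Compute successive squares:
2444^1 ≡ 2444 (mod 2609)
2444^2 ≡ 2444^2 = 5973136 ≡ 1135 (mod 2609)
2444^4 ≡ 1135^2 = 1288225 ≡ 1988 (mod 2609)
2444^8 ≡ 1988^2 = 3952144 ≡ 2118 (mod 2609)
2444^16 ≡ 2118^2 = 4485924 ≡ 1053 (mod 2609)
2444^32 ≡ 1053^2 = 1108809 ≡ 2593 (mod 2609)
2444^64 ≡ 2593^2 = 6723649 ≡ 256 (mod 2609)
2444^128 ≡ 256^2 = 65536 ≡ 311 (mod 2609)
2444^256 ≡ 311^2 = 96721 ≡ 188 (mod 2609)
2444^512 ≡ 188^2 = 35344 ≡ 1427 (mod 2609)
2444^1024 ≡ 1427^2 = 2036329 ≡ 1309 (mod 2609)
2444^2019 = 2444^1024 * 2444^512 * 2444^256 * 2444^128 * 2444^64 * 2444^32 * 2444^2 * 2444^1 ≡ 1309 * 1427 * 188 * 311 * 256 * 2593 * 1135 * 2444 (mod 2609).
Accumulate the product:
1309 * 1427 = 1867943 ≡ 2508
2508 * 188 = 471504 ≡ 1884
1884 * 311 = 585924 ≡ 1508
1508 * 256 = 386048 ≡ 2525
2525 * 2593 = 6547325 ≡ 1344
1344 * 1135 = 1525440 ≡ 1784
1784 * 2444 = 4360096 ≡ 457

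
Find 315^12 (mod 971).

12 in binary is 1100, i.e. 12 = 8 + 4.
315^1 ≡ 315 (mod 971)
315^2 ≡ 315^2 = 99225 ≡ 183 (mod 971)
315^4 ≡ 183^2 = 33489 ≡ 475 (mod 971)
315^8 ≡ 475^2 = 225625 ≡ 353 (mod 971)
315^12 = 315^8 * 315^4 ≡ 353 * 475 (mod 971).
353 * 475 = 167675 ≡ 663 (mod 971).

663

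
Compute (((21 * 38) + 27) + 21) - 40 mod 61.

13

21 * 38 = 798 ≡ 5 (mod 61)
5 + 27 = 32
32 + 21 = 53
53 - 40 = 13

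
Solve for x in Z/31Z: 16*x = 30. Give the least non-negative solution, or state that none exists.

gcd(16, 31) = 1, so a unique solution mod 31 exists.
16⁻¹ ≡ 2 (mod 31).
x ≡ 2*30 ≡ 29 (mod 31).

29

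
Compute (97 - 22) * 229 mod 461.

118

97 - 22 = 75
75 * 229 = 17175 ≡ 118 (mod 461)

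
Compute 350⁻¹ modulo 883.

Apply the Euclidean algorithm and back-substitute:
883 = 2*350 + 183
350 = 1*183 + 167
183 = 1*167 + 16
167 = 10*16 + 7
16 = 2*7 + 2
7 = 3*2 + 1
2 = 2*1 + 0
gcd(350, 883) = 1, so the inverse exists.
Bézout: 1 = −153*883 + 386*350.
So 350⁻¹ ≡ 386 (mod 883).

386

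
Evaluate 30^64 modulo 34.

18

30^1 ≡ 30 (mod 34)
30^2 ≡ 30^2 = 900 ≡ 16 (mod 34)
30^4 ≡ 16^2 = 256 ≡ 18 (mod 34)
30^8 ≡ 18^2 = 324 ≡ 18 (mod 34)
30^16 ≡ 18^2 = 324 ≡ 18 (mod 34)
30^32 ≡ 18^2 = 324 ≡ 18 (mod 34)
30^64 ≡ 18^2 = 324 ≡ 18 (mod 34)
So 30^64 ≡ 18 (mod 34).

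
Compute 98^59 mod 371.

Using repeated squaring:
59 in binary is 111011, i.e. 59 = 32 + 16 + 8 + 2 + 1.
98^1 ≡ 98 (mod 371)
98^2 ≡ 98^2 = 9604 ≡ 329 (mod 371)
98^4 ≡ 329^2 = 108241 ≡ 280 (mod 371)
98^8 ≡ 280^2 = 78400 ≡ 119 (mod 371)
98^16 ≡ 119^2 = 14161 ≡ 63 (mod 371)
98^32 ≡ 63^2 = 3969 ≡ 259 (mod 371)
98^59 = 98^32 · 98^16 · 98^8 · 98^2 · 98^1 ≡ 259 · 63 · 119 · 329 · 98 (mod 371).
Accumulate the product:
259 · 63 = 16317 ≡ 364
364 · 119 = 43316 ≡ 280
280 · 329 = 92120 ≡ 112
112 · 98 = 10976 ≡ 217

217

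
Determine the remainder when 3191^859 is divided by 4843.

3249

859 in binary is 1101011011, i.e. 859 = 512 + 256 + 64 + 16 + 8 + 2 + 1.
3191^1 ≡ 3191 (mod 4843)
3191^2 ≡ 3191^2 = 10182481 ≡ 2495 (mod 4843)
3191^4 ≡ 2495^2 = 6225025 ≡ 1770 (mod 4843)
3191^8 ≡ 1770^2 = 3132900 ≡ 4322 (mod 4843)
3191^16 ≡ 4322^2 = 18679684 ≡ 233 (mod 4843)
3191^32 ≡ 233^2 = 54289 ≡ 1016 (mod 4843)
3191^64 ≡ 1016^2 = 1032256 ≡ 697 (mod 4843)
3191^128 ≡ 697^2 = 485809 ≡ 1509 (mod 4843)
3191^256 ≡ 1509^2 = 2277081 ≡ 871 (mod 4843)
3191^512 ≡ 871^2 = 758641 ≡ 3133 (mod 4843)
3191^859 = 3191^512 × 3191^256 × 3191^64 × 3191^16 × 3191^8 × 3191^2 × 3191^1 ≡ 3133 × 871 × 697 × 233 × 4322 × 2495 × 3191 (mod 4843).
Accumulate the product:
3133 × 871 = 2728843 ≡ 2234
2234 × 697 = 1557098 ≡ 2495
2495 × 233 = 581335 ≡ 175
175 × 4322 = 756350 ≡ 842
842 × 2495 = 2100790 ≡ 3771
3771 × 3191 = 12033261 ≡ 3249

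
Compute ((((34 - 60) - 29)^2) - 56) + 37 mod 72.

54

34 - 60 = -26 ≡ 46 (mod 72)
46 - 29 = 17
(17)^2 ≡ 1 (mod 72)
1 - 56 = -55 ≡ 17 (mod 72)
17 + 37 = 54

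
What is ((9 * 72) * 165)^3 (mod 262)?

9 * 72 = 648 ≡ 124 (mod 262)
124 * 165 = 20460 ≡ 24 (mod 262)
(24)^3 ≡ 200 (mod 262)

200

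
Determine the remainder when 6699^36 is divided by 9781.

6699^1 ≡ 6699 (mod 9781)
6699^2 ≡ 6699^2 = 44876601 ≡ 1373 (mod 9781)
6699^4 ≡ 1373^2 = 1885129 ≡ 7177 (mod 9781)
6699^8 ≡ 7177^2 = 51509329 ≡ 2583 (mod 9781)
6699^16 ≡ 2583^2 = 6671889 ≡ 1247 (mod 9781)
6699^32 ≡ 1247^2 = 1555009 ≡ 9611 (mod 9781)
6699^36 = 6699^32 * 6699^4 ≡ 9611 * 7177 (mod 9781).
9611 * 7177 = 68978147 ≡ 2535 (mod 9781).

2535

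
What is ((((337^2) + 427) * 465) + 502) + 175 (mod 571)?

(337)^2 ≡ 511 (mod 571)
511 + 427 = 938 ≡ 367 (mod 571)
367 * 465 = 170655 ≡ 497 (mod 571)
497 + 502 = 999 ≡ 428 (mod 571)
428 + 175 = 603 ≡ 32 (mod 571)

32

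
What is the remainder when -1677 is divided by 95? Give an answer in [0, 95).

33

-1677 = -18·95 + 33, so -1677 ≡ 33 (mod 95).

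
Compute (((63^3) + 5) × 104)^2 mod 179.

(63)^3 ≡ 163 (mod 179)
163 + 5 = 168
168 × 104 = 17472 ≡ 109 (mod 179)
(109)^2 ≡ 67 (mod 179)

67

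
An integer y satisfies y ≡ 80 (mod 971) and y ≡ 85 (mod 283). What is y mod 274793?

6877

971⁻¹ mod 283: 971×58 ≡ 1 (mod 283), so 971⁻¹ ≡ 58.
y = 80 + 971×((85 − 80)×58 mod 283) = 80 + 971×7 = 6877.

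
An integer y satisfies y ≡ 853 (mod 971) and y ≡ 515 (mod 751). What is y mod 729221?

324196

971⁻¹ mod 751: 971×99 ≡ 1 (mod 751), so 971⁻¹ ≡ 99.
y = 853 + 971×((515 − 853)×99 mod 751) = 853 + 971×333 = 324196.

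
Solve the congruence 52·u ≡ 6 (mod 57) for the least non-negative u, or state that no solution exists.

33

gcd(52, 57) = 1, so a unique solution mod 57 exists.
52⁻¹ ≡ 34 (mod 57).
u ≡ 34·6 ≡ 33 (mod 57).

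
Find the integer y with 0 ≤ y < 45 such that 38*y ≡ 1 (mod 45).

32

Run the extended Euclidean algorithm:
45 = 1·38 + 7
38 = 5·7 + 3
7 = 2·3 + 1
3 = 3·1 + 0
gcd(38, 45) = 1, so the inverse exists.
Back-substitute for 1:
1 = 1·7 − 2·3
  = −2·38 + 11·7
  = 11·45 − 13·38
So 38⁻¹ ≡ −13 ≡ 32 (mod 45).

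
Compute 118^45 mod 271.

Compute successive squares:
45 in binary is 101101, i.e. 45 = 32 + 8 + 4 + 1.
118^1 ≡ 118 (mod 271)
118^2 ≡ 118^2 = 13924 ≡ 103 (mod 271)
118^4 ≡ 103^2 = 10609 ≡ 40 (mod 271)
118^8 ≡ 40^2 = 1600 ≡ 245 (mod 271)
118^16 ≡ 245^2 = 60025 ≡ 134 (mod 271)
118^32 ≡ 134^2 = 17956 ≡ 70 (mod 271)
118^45 = 118^32 × 118^8 × 118^4 × 118^1 ≡ 70 × 245 × 40 × 118 (mod 271).
Accumulate the product:
70 × 245 = 17150 ≡ 77
77 × 40 = 3080 ≡ 99
99 × 118 = 11682 ≡ 29

29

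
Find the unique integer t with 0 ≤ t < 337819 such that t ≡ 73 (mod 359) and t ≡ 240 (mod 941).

237372

359⁻¹ mod 941: 359*173 ≡ 1 (mod 941), so 359⁻¹ ≡ 173.
t = 73 + 359*((240 − 73)*173 mod 941) = 73 + 359*661 = 237372.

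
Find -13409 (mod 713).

138

-13409 = -19×713 + 138, so -13409 ≡ 138 (mod 713).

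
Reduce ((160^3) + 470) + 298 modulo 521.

(160)^3 ≡ 419 (mod 521)
419 + 470 = 889 ≡ 368 (mod 521)
368 + 298 = 666 ≡ 145 (mod 521)

145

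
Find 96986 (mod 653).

342

96986 = 148×653 + 342, so 96986 ≡ 342 (mod 653).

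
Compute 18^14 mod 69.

Compute successive squares:
14 in binary is 1110, i.e. 14 = 8 + 4 + 2.
18^1 ≡ 18 (mod 69)
18^2 ≡ 18^2 = 324 ≡ 48 (mod 69)
18^4 ≡ 48^2 = 2304 ≡ 27 (mod 69)
18^8 ≡ 27^2 = 729 ≡ 39 (mod 69)
18^14 = 18^8 × 18^4 × 18^2 ≡ 39 × 27 × 48 (mod 69).
Accumulate the product:
39 × 27 = 1053 ≡ 18
18 × 48 = 864 ≡ 36

36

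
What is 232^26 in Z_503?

Using repeated squaring:
26 in binary is 11010, i.e. 26 = 16 + 8 + 2.
232^1 ≡ 232 (mod 503)
232^2 ≡ 232^2 = 53824 ≡ 3 (mod 503)
232^4 ≡ 3^2 = 9 (mod 503)
232^8 ≡ 9^2 = 81 (mod 503)
232^16 ≡ 81^2 = 6561 ≡ 22 (mod 503)
232^26 = 232^16 × 232^8 × 232^2 ≡ 22 × 81 × 3 (mod 503).
Accumulate the product:
22 × 81 = 1782 ≡ 273
273 × 3 = 819 ≡ 316

316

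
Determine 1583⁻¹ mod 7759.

Apply the Euclidean algorithm and back-substitute:
7759 = 4·1583 + 1427
1583 = 1·1427 + 156
1427 = 9·156 + 23
156 = 6·23 + 18
23 = 1·18 + 5
18 = 3·5 + 3
5 = 1·3 + 2
3 = 1·2 + 1
2 = 2·1 + 0
gcd(1583, 7759) = 1, so the inverse exists.
Back-substitute for 1:
1 = 1·3 − 1·2
  = −1·5 + 2·3
  = 2·18 − 7·5
  = −7·23 + 9·18
  = 9·156 − 61·23
  = −61·1427 + 558·156
  = 558·1583 − 619·1427
  = −619·7759 + 3034·1583
So 1583⁻¹ ≡ 3034 (mod 7759).

3034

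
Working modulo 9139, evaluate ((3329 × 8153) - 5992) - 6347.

3329 × 8153 = 27141337 ≡ 7646 (mod 9139)
7646 - 5992 = 1654
1654 - 6347 = -4693 ≡ 4446 (mod 9139)

4446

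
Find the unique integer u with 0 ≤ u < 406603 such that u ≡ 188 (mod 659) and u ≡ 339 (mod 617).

302669

659⁻¹ mod 617: 659*191 ≡ 1 (mod 617), so 659⁻¹ ≡ 191.
u = 188 + 659*((339 − 188)*191 mod 617) = 188 + 659*459 = 302669.
Check: 302669 mod 659 = 188, 302669 mod 617 = 339. ✓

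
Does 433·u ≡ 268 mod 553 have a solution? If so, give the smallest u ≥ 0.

348

gcd(433, 553) = 1, so a unique solution mod 553 exists.
433⁻¹ ≡ 447 (mod 553).
u ≡ 447·268 ≡ 348 (mod 553).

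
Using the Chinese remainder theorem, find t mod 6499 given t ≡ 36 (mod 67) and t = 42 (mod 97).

3922

67⁻¹ mod 97: 67*42 ≡ 1 (mod 97), so 67⁻¹ ≡ 42.
t = 36 + 67*((42 − 36)*42 mod 97) = 36 + 67*58 = 3922.
Check: 3922 mod 67 = 36, 3922 mod 97 = 42. ✓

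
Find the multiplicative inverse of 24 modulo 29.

29 = 1*24 + 5
24 = 4*5 + 4
5 = 1*4 + 1
4 = 4*1 + 0
gcd(24, 29) = 1, so the inverse exists.
Back-substitute for 1:
1 = 1*5 − 1*4
  = −1*24 + 5*5
  = 5*29 − 6*24
So 24⁻¹ ≡ −6 ≡ 23 (mod 29).

23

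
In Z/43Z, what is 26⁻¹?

5

43 = 1*26 + 17
26 = 1*17 + 9
17 = 1*9 + 8
9 = 1*8 + 1
8 = 8*1 + 0
gcd(26, 43) = 1, so the inverse exists.
Bézout: 1 = −3*43 + 5*26.
So 26⁻¹ ≡ 5 (mod 43).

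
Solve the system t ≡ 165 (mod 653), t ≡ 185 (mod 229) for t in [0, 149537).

122929

653⁻¹ mod 229: 653·101 ≡ 1 (mod 229), so 653⁻¹ ≡ 101.
t = 165 + 653·((185 − 165)·101 mod 229) = 165 + 653·188 = 122929.
Check: 122929 mod 653 = 165, 122929 mod 229 = 185. ✓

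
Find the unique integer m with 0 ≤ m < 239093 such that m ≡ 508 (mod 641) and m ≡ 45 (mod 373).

137682

641⁻¹ mod 373: 641·238 ≡ 1 (mod 373), so 641⁻¹ ≡ 238.
m = 508 + 641·((45 − 508)·238 mod 373) = 508 + 641·214 = 137682.
Check: 137682 mod 641 = 508, 137682 mod 373 = 45. ✓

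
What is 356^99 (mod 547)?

356^1 ≡ 356 (mod 547)
356^2 ≡ 356^2 = 126736 ≡ 379 (mod 547)
356^4 ≡ 379^2 = 143641 ≡ 327 (mod 547)
356^8 ≡ 327^2 = 106929 ≡ 264 (mod 547)
356^16 ≡ 264^2 = 69696 ≡ 227 (mod 547)
356^32 ≡ 227^2 = 51529 ≡ 111 (mod 547)
356^64 ≡ 111^2 = 12321 ≡ 287 (mod 547)
356^99 = 356^64 × 356^32 × 356^2 × 356^1 ≡ 287 × 111 × 379 × 356 (mod 547).
Accumulate the product:
287 × 111 = 31857 ≡ 131
131 × 379 = 49649 ≡ 419
419 × 356 = 149164 ≡ 380

380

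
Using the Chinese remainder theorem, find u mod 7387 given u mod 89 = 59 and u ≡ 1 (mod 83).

89⁻¹ mod 83: 89×14 ≡ 1 (mod 83), so 89⁻¹ ≡ 14.
u = 59 + 89×((1 − 59)×14 mod 83) = 59 + 89×18 = 1661.

1661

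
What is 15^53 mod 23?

14

53 in binary is 110101, i.e. 53 = 32 + 16 + 4 + 1.
15^1 ≡ 15 (mod 23)
15^2 ≡ 15^2 = 225 ≡ 18 (mod 23)
15^4 ≡ 18^2 = 324 ≡ 2 (mod 23)
15^8 ≡ 2^2 = 4 (mod 23)
15^16 ≡ 4^2 = 16 (mod 23)
15^32 ≡ 16^2 = 256 ≡ 3 (mod 23)
15^53 = 15^32 · 15^16 · 15^4 · 15^1 ≡ 3 · 16 · 2 · 15 (mod 23).
Accumulate the product:
3 · 16 = 48 ≡ 2
2 · 2 = 4
4 · 15 = 60 ≡ 14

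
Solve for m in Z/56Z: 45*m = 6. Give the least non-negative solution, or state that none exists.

gcd(45, 56) = 1, so a unique solution mod 56 exists.
45⁻¹ ≡ 5 (mod 56).
m ≡ 5*6 ≡ 30 (mod 56).

30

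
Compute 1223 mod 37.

2

1223 = 33·37 + 2, so 1223 ≡ 2 (mod 37).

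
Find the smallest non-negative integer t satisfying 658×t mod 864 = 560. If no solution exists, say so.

gcd(658, 864) = 2, and 2 | 560, so solutions exist.
Divide through by 2: 329×t ≡ 280 mod 432.
329⁻¹ ≡ 281 (mod 432).
t ≡ 281×280 ≡ 56 (mod 432).
The smallest non-negative solution is t = 56.

56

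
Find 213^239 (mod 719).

Compute successive squares:
239 in binary is 11101111, i.e. 239 = 128 + 64 + 32 + 8 + 4 + 2 + 1.
213^1 ≡ 213 (mod 719)
213^2 ≡ 213^2 = 45369 ≡ 72 (mod 719)
213^4 ≡ 72^2 = 5184 ≡ 151 (mod 719)
213^8 ≡ 151^2 = 22801 ≡ 512 (mod 719)
213^16 ≡ 512^2 = 262144 ≡ 428 (mod 719)
213^32 ≡ 428^2 = 183184 ≡ 558 (mod 719)
213^64 ≡ 558^2 = 311364 ≡ 37 (mod 719)
213^128 ≡ 37^2 = 1369 ≡ 650 (mod 719)
213^239 = 213^128 × 213^64 × 213^32 × 213^8 × 213^4 × 213^2 × 213^1 ≡ 650 × 37 × 558 × 512 × 151 × 72 × 213 (mod 719).
Accumulate the product:
650 × 37 = 24050 ≡ 323
323 × 558 = 180234 ≡ 484
484 × 512 = 247808 ≡ 472
472 × 151 = 71272 ≡ 91
91 × 72 = 6552 ≡ 81
81 × 213 = 17253 ≡ 716

716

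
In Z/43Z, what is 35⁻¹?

16

43 = 1×35 + 8
35 = 4×8 + 3
8 = 2×3 + 2
3 = 1×2 + 1
2 = 2×1 + 0
gcd(35, 43) = 1, so the inverse exists.
Bézout: 1 = −13×43 + 16×35.
So 35⁻¹ ≡ 16 (mod 43).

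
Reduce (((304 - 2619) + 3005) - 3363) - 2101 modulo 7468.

304 - 2619 = -2315 ≡ 5153 (mod 7468)
5153 + 3005 = 8158 ≡ 690 (mod 7468)
690 - 3363 = -2673 ≡ 4795 (mod 7468)
4795 - 2101 = 2694

2694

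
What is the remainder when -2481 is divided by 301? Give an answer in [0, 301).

-2481 = -9*301 + 228, so -2481 ≡ 228 (mod 301).

228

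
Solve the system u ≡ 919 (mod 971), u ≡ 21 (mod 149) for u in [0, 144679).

57237

971⁻¹ mod 149: 971*60 ≡ 1 (mod 149), so 971⁻¹ ≡ 60.
u = 919 + 971*((21 − 919)*60 mod 149) = 919 + 971*58 = 57237.
Check: 57237 mod 971 = 919, 57237 mod 149 = 21. ✓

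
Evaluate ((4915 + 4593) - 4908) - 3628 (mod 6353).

972

4915 + 4593 = 9508 ≡ 3155 (mod 6353)
3155 - 4908 = -1753 ≡ 4600 (mod 6353)
4600 - 3628 = 972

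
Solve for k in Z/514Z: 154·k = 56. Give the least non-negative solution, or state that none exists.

gcd(154, 514) = 2, and 2 | 56, so solutions exist.
Divide through by 2: 77·k mod 257 = 28.
77⁻¹ ≡ 247 (mod 257).
k ≡ 247·28 ≡ 234 (mod 257).
The smallest non-negative solution is k = 234.

234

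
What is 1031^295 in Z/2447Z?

295 in binary is 100100111, i.e. 295 = 256 + 32 + 4 + 2 + 1.
1031^1 ≡ 1031 (mod 2447)
1031^2 ≡ 1031^2 = 1062961 ≡ 963 (mod 2447)
1031^4 ≡ 963^2 = 927369 ≡ 2403 (mod 2447)
1031^8 ≡ 2403^2 = 5774409 ≡ 1936 (mod 2447)
1031^16 ≡ 1936^2 = 3748096 ≡ 1739 (mod 2447)
1031^32 ≡ 1739^2 = 3024121 ≡ 2076 (mod 2447)
1031^64 ≡ 2076^2 = 4309776 ≡ 609 (mod 2447)
1031^128 ≡ 609^2 = 370881 ≡ 1384 (mod 2447)
1031^256 ≡ 1384^2 = 1915456 ≡ 1902 (mod 2447)
1031^295 = 1031^256 · 1031^32 · 1031^4 · 1031^2 · 1031^1 ≡ 1902 · 2076 · 2403 · 963 · 1031 (mod 2447).
Accumulate the product:
1902 · 2076 = 3948552 ≡ 1541
1541 · 2403 = 3703023 ≡ 712
712 · 963 = 685656 ≡ 496
496 · 1031 = 511376 ≡ 2400

2400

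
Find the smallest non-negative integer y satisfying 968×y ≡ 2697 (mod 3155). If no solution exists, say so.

gcd(968, 3155) = 1, so a unique solution mod 3155 exists.
968⁻¹ ≡ 3067 (mod 3155).
y ≡ 3067×2697 ≡ 2444 (mod 3155).

2444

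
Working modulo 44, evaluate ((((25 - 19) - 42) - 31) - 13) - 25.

27

25 - 19 = 6
6 - 42 = -36 ≡ 8 (mod 44)
8 - 31 = -23 ≡ 21 (mod 44)
21 - 13 = 8
8 - 25 = -17 ≡ 27 (mod 44)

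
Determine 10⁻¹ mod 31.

By the extended Euclidean algorithm:
31 = 3·10 + 1
10 = 10·1 + 0
gcd(10, 31) = 1, so the inverse exists.
Bézout: 1 = 1·31 − 3·10.
So 10⁻¹ ≡ −3 ≡ 28 (mod 31).

28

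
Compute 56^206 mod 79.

55

Compute successive squares:
56^1 ≡ 56 (mod 79)
56^2 ≡ 56^2 = 3136 ≡ 55 (mod 79)
56^4 ≡ 55^2 = 3025 ≡ 23 (mod 79)
56^8 ≡ 23^2 = 529 ≡ 55 (mod 79)
56^16 ≡ 55^2 = 3025 ≡ 23 (mod 79)
56^32 ≡ 23^2 = 529 ≡ 55 (mod 79)
56^64 ≡ 55^2 = 3025 ≡ 23 (mod 79)
56^128 ≡ 23^2 = 529 ≡ 55 (mod 79)
56^206 = 56^128 * 56^64 * 56^8 * 56^4 * 56^2 ≡ 55 * 23 * 55 * 23 * 55 (mod 79).
Accumulate the product:
55 * 23 = 1265 ≡ 1
1 * 55 = 55
55 * 23 = 1265 ≡ 1
1 * 55 = 55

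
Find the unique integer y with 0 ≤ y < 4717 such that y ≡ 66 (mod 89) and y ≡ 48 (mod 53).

2380

89⁻¹ mod 53: 89*28 ≡ 1 (mod 53), so 89⁻¹ ≡ 28.
y = 66 + 89*((48 − 66)*28 mod 53) = 66 + 89*26 = 2380.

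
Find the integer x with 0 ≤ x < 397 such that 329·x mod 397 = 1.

216

Apply the Euclidean algorithm and back-substitute:
397 = 1*329 + 68
329 = 4*68 + 57
68 = 1*57 + 11
57 = 5*11 + 2
11 = 5*2 + 1
2 = 2*1 + 0
gcd(329, 397) = 1, so the inverse exists.
Bézout: 1 = 150*397 − 181*329.
So 329⁻¹ ≡ −181 ≡ 216 (mod 397).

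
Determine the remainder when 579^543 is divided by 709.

539

By square-and-multiply:
543 in binary is 1000011111, i.e. 543 = 512 + 16 + 8 + 4 + 2 + 1.
579^1 ≡ 579 (mod 709)
579^2 ≡ 579^2 = 335241 ≡ 593 (mod 709)
579^4 ≡ 593^2 = 351649 ≡ 694 (mod 709)
579^8 ≡ 694^2 = 481636 ≡ 225 (mod 709)
579^16 ≡ 225^2 = 50625 ≡ 286 (mod 709)
579^32 ≡ 286^2 = 81796 ≡ 261 (mod 709)
579^64 ≡ 261^2 = 68121 ≡ 57 (mod 709)
579^128 ≡ 57^2 = 3249 ≡ 413 (mod 709)
579^256 ≡ 413^2 = 170569 ≡ 409 (mod 709)
579^512 ≡ 409^2 = 167281 ≡ 666 (mod 709)
579^543 = 579^512 × 579^16 × 579^8 × 579^4 × 579^2 × 579^1 ≡ 666 × 286 × 225 × 694 × 593 × 579 (mod 709).
Accumulate the product:
666 × 286 = 190476 ≡ 464
464 × 225 = 104400 ≡ 177
177 × 694 = 122838 ≡ 181
181 × 593 = 107333 ≡ 274
274 × 579 = 158646 ≡ 539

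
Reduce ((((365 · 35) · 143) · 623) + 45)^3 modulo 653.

365 · 35 = 12775 ≡ 368 (mod 653)
368 · 143 = 52624 ≡ 384 (mod 653)
384 · 623 = 239232 ≡ 234 (mod 653)
234 + 45 = 279
(279)^3 ≡ 165 (mod 653)

165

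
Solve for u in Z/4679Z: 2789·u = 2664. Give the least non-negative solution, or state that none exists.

2093

gcd(2789, 4679) = 1, so a unique solution mod 4679 exists.
2789⁻¹ ≡ 1780 (mod 4679).
u ≡ 1780·2664 ≡ 2093 (mod 4679).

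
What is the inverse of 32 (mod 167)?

47

167 = 5×32 + 7
32 = 4×7 + 4
7 = 1×4 + 3
4 = 1×3 + 1
3 = 3×1 + 0
gcd(32, 167) = 1, so the inverse exists.
Bézout: 1 = −9×167 + 47×32.
So 32⁻¹ ≡ 47 (mod 167).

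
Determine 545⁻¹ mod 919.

86

Apply the Euclidean algorithm and back-substitute:
919 = 1·545 + 374
545 = 1·374 + 171
374 = 2·171 + 32
171 = 5·32 + 11
32 = 2·11 + 10
11 = 1·10 + 1
10 = 10·1 + 0
gcd(545, 919) = 1, so the inverse exists.
Back-substitute for 1:
1 = 1·11 − 1·10
  = −1·32 + 3·11
  = 3·171 − 16·32
  = −16·374 + 35·171
  = 35·545 − 51·374
  = −51·919 + 86·545
So 545⁻¹ ≡ 86 (mod 919).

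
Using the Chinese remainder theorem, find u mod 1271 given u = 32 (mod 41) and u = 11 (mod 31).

73

41⁻¹ mod 31: 41×28 ≡ 1 (mod 31), so 41⁻¹ ≡ 28.
u = 32 + 41×((11 − 32)×28 mod 31) = 32 + 41×1 = 73.
Check: 73 mod 41 = 32, 73 mod 31 = 11. ✓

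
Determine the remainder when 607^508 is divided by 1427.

545

By square-and-multiply:
607^1 ≡ 607 (mod 1427)
607^2 ≡ 607^2 = 368449 ≡ 283 (mod 1427)
607^4 ≡ 283^2 = 80089 ≡ 177 (mod 1427)
607^8 ≡ 177^2 = 31329 ≡ 1362 (mod 1427)
607^16 ≡ 1362^2 = 1855044 ≡ 1371 (mod 1427)
607^32 ≡ 1371^2 = 1879641 ≡ 282 (mod 1427)
607^64 ≡ 282^2 = 79524 ≡ 1039 (mod 1427)
607^128 ≡ 1039^2 = 1079521 ≡ 709 (mod 1427)
607^256 ≡ 709^2 = 502681 ≡ 377 (mod 1427)
607^508 = 607^256 × 607^128 × 607^64 × 607^32 × 607^16 × 607^8 × 607^4 ≡ 377 × 709 × 1039 × 282 × 1371 × 1362 × 177 (mod 1427).
Accumulate the product:
377 × 709 = 267293 ≡ 444
444 × 1039 = 461316 ≡ 395
395 × 282 = 111390 ≡ 84
84 × 1371 = 115164 ≡ 1004
1004 × 1362 = 1367448 ≡ 382
382 × 177 = 67614 ≡ 545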